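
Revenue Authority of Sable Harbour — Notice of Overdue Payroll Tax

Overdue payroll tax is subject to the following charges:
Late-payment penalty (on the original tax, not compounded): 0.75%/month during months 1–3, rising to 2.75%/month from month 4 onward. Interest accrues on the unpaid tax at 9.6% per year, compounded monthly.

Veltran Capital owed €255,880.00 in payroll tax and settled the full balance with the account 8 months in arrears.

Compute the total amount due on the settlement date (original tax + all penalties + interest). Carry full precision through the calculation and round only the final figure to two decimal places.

Penalty, months 1–3: 3 × 0.75% × €255,880.00 = €5,757.30
Penalty, months 4–8: 5 × 2.75% × €255,880.00 = €35,183.50
Interest (9.6%/yr ÷ 12 = 0.8%/month): €255,880.00 × ((1 + 0.008)^8 − 1) = €16,842.2674…
Total = €255,880.00 + €40,940.8000 + €16,842.2674… = €313,663.07

€313,663.07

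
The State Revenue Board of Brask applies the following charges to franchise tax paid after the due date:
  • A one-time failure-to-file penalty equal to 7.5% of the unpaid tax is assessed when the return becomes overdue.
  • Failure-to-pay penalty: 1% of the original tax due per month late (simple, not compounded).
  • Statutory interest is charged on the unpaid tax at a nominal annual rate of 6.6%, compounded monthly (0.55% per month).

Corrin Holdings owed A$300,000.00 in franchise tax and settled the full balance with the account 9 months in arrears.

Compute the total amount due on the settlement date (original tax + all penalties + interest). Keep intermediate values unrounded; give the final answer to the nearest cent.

A$364,680.93

Failure-to-file penalty: 7.5% × A$300,000.00 = A$22,500.00
Failure-to-pay penalty = 1% × A$300,000.00 × 9 mo = A$27,000.00
Interest: A$300,000.00 × ((1 + 0.0055)^9 − 1) = A$300,000.00 × 0.0506031… = A$15,180.9274…
Total = A$300,000.00 + A$49,500.0000 + A$15,180.9274… = A$364,680.93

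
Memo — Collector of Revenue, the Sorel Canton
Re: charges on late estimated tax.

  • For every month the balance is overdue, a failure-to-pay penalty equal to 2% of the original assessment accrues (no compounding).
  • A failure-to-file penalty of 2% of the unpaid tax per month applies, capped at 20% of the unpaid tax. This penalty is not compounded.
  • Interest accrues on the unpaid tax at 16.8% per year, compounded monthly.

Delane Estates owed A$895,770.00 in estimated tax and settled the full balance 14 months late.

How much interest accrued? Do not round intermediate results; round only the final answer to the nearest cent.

Interest (16.8%/yr ÷ 12 = 1.4%/month): A$895,770.00 × ((1 + 0.014)^14 − 1) = A$192,478.0145…

A$192,478.01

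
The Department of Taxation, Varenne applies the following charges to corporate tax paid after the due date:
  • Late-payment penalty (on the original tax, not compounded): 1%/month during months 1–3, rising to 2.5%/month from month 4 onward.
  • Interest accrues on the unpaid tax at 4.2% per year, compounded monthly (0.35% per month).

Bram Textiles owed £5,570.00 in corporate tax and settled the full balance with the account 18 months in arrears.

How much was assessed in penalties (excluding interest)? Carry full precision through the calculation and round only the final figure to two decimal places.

£2,255.85

Penalty, months 1–3: 3 × 1% × £5,570.00 = £167.10
Penalty, months 4–18: 15 × 2.5% × £5,570.00 = £2,088.75
Total penalty = £167.10 + £2,088.75 = £2,255.85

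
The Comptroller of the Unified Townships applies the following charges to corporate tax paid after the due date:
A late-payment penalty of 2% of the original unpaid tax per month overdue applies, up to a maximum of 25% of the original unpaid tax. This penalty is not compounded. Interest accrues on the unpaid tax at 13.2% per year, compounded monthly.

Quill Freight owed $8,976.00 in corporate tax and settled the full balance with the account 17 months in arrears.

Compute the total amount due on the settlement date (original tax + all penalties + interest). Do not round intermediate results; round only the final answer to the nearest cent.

Penalty (uncapped): 17 × 2% × $8,976.00 = $3,051.84; cap = 25% × $8,976.00 = $2,244.00 → penalty = $2,244.00
Interest (13.2%/yr ÷ 12 = 1.1%/month): $8,976.00 × ((1 + 0.011)^17 − 1) = $1,834.6670…
Total = $8,976.00 + $2,244.0000 + $1,834.6670… = $13,054.67

$13,054.67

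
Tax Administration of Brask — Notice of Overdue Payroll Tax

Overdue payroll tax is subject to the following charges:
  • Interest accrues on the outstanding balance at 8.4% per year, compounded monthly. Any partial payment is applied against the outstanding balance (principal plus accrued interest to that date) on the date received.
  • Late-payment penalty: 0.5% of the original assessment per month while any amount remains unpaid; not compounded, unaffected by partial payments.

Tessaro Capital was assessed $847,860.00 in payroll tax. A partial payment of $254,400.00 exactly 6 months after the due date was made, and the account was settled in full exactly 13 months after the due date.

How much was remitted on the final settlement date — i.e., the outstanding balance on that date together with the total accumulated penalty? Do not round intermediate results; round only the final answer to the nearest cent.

Monthly rate = 8.4% ÷ 12 = 0.7%
Balance at month 6: $847,860.0000 × (1 + 0.007)^6 = $884,099.1440…
After $254,400.00 payment: $884,099.1440… − $254,400.00 = $629,699.1440…
Balance at month 13: $629,699.1440… × (1 + 0.007)^7 = $661,209.9752…
Penalty: 13 × 0.5% × $847,860.00 = $55,110.90
Final settlement = outstanding balance + penalty = $661,209.9752… + $55,110.90 = $716,320.88

$716,320.88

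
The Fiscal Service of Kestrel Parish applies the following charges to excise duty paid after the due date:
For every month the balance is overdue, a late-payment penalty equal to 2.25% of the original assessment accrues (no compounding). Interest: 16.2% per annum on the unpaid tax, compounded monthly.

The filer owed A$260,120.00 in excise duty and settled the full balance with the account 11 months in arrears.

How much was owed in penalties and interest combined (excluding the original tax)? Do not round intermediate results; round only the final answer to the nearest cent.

A$105,723.40

Late-payment penalty: 11 × 2.25% × A$260,120.00 = A$64,379.70
Interest (16.2%/yr ÷ 12 = 1.35%/month): A$260,120.00 × ((1 + 0.0135)^11 − 1) = A$41,343.7024…
Penalties + interest = A$64,379.7000 + A$41,343.7024… = A$105,723.40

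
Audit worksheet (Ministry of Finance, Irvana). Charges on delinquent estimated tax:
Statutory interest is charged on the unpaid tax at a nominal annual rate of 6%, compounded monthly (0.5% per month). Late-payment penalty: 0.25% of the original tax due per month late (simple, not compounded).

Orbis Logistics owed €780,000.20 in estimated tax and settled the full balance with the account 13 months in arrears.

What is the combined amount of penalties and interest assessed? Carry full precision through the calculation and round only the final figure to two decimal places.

€77,599.26

Late-payment penalty: 13 × 0.25% × €780,000.20 = €25,350.01…
Interest: €780,000.20 × ((1 + 0.005)^13 − 1) = €780,000.20 × 0.0669862… = €52,249.2501…
Penalties + interest = €25,350.0065 + €52,249.2501… = €77,599.26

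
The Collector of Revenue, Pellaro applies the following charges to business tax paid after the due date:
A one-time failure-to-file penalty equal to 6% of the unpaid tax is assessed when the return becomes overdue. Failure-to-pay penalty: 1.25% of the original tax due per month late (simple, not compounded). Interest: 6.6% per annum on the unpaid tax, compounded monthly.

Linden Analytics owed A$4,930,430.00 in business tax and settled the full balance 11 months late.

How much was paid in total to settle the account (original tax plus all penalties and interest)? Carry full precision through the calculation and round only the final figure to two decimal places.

A$6,210,820.79

Failure-to-file penalty: 6% × A$4,930,430.00 = A$295,825.80
Failure-to-pay penalty = 1.25% × A$4,930,430.00 × 11 mo = A$677,934.13…
Interest (6.6%/yr ÷ 12 = 0.55%/month): A$4,930,430.00 × ((1 + 0.0055)^11 − 1) = A$306,630.8678…
Total = A$4,930,430.00 + A$973,759.9250 + A$306,630.8678… = A$6,210,820.79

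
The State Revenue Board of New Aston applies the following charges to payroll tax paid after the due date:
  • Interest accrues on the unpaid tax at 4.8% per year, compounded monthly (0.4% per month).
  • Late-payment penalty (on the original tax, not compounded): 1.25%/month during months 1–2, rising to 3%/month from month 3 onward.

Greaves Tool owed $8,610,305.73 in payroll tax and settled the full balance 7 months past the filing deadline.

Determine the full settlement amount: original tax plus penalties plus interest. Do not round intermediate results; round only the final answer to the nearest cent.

Penalty, months 1–2: 2 × 1.25% × $8,610,305.73 = $215,257.64…
Penalty, months 3–7: 5 × 3% × $8,610,305.73 = $1,291,545.86…
Interest: $8,610,305.73 × ((1 + 0.004)^7 − 1) = $8,610,305.73 × 0.0283382… = $244,000.9876…
Total = $8,610,305.73 + $1,506,803.5028… + $244,000.9876… = $10,361,110.22

$10,361,110.22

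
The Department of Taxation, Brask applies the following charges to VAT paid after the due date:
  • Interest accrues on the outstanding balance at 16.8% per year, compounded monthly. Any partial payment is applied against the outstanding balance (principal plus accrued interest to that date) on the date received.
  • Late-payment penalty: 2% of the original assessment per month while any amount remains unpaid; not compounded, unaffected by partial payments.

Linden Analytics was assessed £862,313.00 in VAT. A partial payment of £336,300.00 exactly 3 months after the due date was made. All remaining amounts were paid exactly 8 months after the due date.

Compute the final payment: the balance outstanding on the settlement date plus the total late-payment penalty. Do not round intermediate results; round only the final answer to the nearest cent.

Monthly rate = 16.8% ÷ 12 = 1.4%
Balance at month 3: £862,313.0000 × (1 + 0.014)^3 = £899,039.5522…
After £336,300.00 payment: £899,039.5522… − £336,300.00 = £562,739.5522…
Balance at month 8: £562,739.5522… × (1 + 0.014)^5 = £603,249.8404…
Penalty: 8 × 2% × £862,313.00 = £137,970.08
Final settlement = outstanding balance + penalty = £603,249.8404… + £137,970.08 = £741,219.92

£741,219.92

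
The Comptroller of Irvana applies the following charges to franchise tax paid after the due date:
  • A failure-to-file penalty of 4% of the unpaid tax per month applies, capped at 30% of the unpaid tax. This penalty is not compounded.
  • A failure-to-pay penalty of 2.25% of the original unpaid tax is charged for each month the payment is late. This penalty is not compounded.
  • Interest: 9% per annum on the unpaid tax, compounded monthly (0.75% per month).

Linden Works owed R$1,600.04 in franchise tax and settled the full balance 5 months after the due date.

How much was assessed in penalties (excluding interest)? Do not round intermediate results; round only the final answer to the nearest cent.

R$500.01

Failure-to-file: 5 × 4% × R$1,600.04 = R$320.01… (under the 30% cap)
Failure-to-pay penalty = 2.25% × R$1,600.04 × 5 mo = R$180.00…
Total penalty = R$320.01… + R$180.00… = R$500.01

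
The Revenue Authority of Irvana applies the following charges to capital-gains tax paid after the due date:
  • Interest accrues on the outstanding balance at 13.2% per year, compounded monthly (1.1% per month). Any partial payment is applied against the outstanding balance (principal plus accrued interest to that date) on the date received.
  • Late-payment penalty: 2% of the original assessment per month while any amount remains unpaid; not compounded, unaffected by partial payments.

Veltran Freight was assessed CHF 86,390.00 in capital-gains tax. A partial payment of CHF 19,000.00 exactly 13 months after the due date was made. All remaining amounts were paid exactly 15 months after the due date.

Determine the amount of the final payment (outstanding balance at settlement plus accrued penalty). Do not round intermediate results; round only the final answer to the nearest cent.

CHF 108,292.72

Balance at month 13: CHF 86,390.0000 × (1 + 0.011)^13 = CHF 99,592.9271…
After CHF 19,000.00 payment: CHF 99,592.9271… − CHF 19,000.00 = CHF 80,592.9271…
Balance at month 15: CHF 80,592.9271… × (1 + 0.011)^2 = CHF 82,375.7232…
Penalty: 15 × 2% × CHF 86,390.00 = CHF 25,917.00
Final settlement = outstanding balance + penalty = CHF 82,375.7232… + CHF 25,917.00 = CHF 108,292.72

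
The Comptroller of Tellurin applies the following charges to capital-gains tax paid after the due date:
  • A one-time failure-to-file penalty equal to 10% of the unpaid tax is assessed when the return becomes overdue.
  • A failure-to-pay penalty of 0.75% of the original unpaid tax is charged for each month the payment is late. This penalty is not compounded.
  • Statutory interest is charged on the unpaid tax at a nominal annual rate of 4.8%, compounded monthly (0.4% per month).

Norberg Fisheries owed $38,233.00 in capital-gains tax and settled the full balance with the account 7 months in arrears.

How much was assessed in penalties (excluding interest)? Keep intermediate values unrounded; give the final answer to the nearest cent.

$5,830.53

Failure-to-file penalty: 10% × $38,233.00 = $3,823.30
Failure-to-pay penalty = 0.75% × $38,233.00 × 7 mo = $2,007.23…
Total penalty = $3,823.30 + $2,007.23… = $5,830.53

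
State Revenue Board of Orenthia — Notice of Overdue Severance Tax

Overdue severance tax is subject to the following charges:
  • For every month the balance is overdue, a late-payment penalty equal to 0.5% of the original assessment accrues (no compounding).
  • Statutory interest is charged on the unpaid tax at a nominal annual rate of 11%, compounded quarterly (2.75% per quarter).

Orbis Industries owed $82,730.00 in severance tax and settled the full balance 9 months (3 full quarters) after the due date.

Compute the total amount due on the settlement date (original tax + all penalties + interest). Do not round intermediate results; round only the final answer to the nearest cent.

$93,467.49

Late-payment penalty: 9 × 0.5% × $82,730.00 = $3,722.85
Interest: $82,730.00 × ((1 + 0.0275)^3 − 1) = $82,730.00 × 0.0847895… = $7,014.6392…
Total = $82,730.00 + $3,722.8500 + $7,014.6392… = $93,467.49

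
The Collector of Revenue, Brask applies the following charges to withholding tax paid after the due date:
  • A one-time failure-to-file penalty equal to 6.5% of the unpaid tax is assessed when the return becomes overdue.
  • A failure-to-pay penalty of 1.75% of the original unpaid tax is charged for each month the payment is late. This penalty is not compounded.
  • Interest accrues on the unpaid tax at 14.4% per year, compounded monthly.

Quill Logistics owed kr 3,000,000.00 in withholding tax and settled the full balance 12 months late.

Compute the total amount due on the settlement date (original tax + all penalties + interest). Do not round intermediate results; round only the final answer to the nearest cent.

Failure-to-file penalty: 6.5% × kr 3,000,000.00 = kr 195,000.00
Failure-to-pay penalty: 12 × 1.75% × kr 3,000,000.00 = kr 630,000.00
Interest (14.4%/yr ÷ 12 = 1.2%/month): kr 3,000,000.00 × ((1 + 0.012)^12 − 1) = kr 461,683.8725…
Total = kr 3,000,000.00 + kr 825,000.0000 + kr 461,683.8725… = kr 4,286,683.87

kr 4,286,683.87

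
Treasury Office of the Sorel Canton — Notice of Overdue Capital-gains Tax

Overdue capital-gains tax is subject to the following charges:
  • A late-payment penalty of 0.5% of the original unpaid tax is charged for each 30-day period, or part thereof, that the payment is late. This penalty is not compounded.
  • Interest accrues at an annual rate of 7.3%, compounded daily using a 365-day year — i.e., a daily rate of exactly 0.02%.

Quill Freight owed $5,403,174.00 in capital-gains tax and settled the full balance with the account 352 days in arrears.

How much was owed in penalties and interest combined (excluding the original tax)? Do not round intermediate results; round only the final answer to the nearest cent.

$718,242.40

Penalty periods: ⌈352/30⌉ = 12; penalty = 12 × 0.5% × $5,403,174.00 = $324,190.44
Interest: $5,403,174.00 × ((1 + 0.0002)^352 − 1) = $5,403,174.00 × 0.07292972… = $394,051.9556…
Penalties + interest = $324,190.4400 + $394,051.9556… = $718,242.40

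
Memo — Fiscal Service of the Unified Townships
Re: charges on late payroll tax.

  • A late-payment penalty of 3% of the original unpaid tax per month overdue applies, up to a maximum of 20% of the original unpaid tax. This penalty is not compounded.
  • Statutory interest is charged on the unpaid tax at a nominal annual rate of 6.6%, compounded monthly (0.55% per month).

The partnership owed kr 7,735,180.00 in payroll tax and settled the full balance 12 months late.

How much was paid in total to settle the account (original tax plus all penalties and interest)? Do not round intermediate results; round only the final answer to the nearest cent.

kr 9,808,467.83

Penalty (uncapped): 12 × 3% × kr 7,735,180.00 = kr 2,784,664.80; cap = 20% × kr 7,735,180.00 = kr 1,547,036.00 → penalty = kr 1,547,036.00
Interest: kr 7,735,180.00 × ((1 + 0.0055)^12 − 1) = kr 7,735,180.00 × 0.0680336… = kr 526,251.8285…
Total = kr 7,735,180.00 + kr 1,547,036.0000 + kr 526,251.8285… = kr 9,808,467.83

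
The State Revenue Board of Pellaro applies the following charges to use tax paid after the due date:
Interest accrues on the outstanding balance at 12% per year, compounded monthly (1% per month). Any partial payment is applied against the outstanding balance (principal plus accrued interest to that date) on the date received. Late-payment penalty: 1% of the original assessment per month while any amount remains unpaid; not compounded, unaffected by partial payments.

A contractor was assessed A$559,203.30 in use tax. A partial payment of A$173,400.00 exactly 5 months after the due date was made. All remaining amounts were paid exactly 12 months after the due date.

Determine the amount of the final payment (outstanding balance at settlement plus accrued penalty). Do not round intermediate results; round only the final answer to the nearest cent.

A$511,320.40

Balance at month 5: A$559,203.3000 × (1 + 0.01)^5 = A$587,728.2883…
After A$173,400.00 payment: A$587,728.2883… − A$173,400.00 = A$414,328.2883…
Balance at month 12: A$414,328.2883… × (1 + 0.01)^7 = A$444,216.0053…
Penalty: 12 × 1% × A$559,203.30 = A$67,104.40…
Final settlement = outstanding balance + penalty = A$444,216.0053… + A$67,104.40… = A$511,320.40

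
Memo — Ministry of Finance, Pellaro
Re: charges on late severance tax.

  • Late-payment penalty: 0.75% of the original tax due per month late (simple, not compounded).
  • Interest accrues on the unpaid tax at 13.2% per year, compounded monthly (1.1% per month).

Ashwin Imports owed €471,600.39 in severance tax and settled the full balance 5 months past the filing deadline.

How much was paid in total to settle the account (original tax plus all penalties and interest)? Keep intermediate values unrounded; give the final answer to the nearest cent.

Late-payment penalty = 0.75% × €471,600.39 × 5 mo = €17,685.01…
Interest: €471,600.39 × ((1 + 0.011)^5 − 1) = €471,600.39 × 0.0562234… = €26,514.9695…
Total = €471,600.39 + €17,685.0146… + €26,514.9695… = €515,800.37

€515,800.37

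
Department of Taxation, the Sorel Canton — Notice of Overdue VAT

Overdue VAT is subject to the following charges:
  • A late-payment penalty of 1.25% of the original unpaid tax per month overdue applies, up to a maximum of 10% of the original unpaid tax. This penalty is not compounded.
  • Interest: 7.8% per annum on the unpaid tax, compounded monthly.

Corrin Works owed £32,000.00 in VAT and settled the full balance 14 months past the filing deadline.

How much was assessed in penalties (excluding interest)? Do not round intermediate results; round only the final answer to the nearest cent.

Penalty (uncapped): 14 × 1.25% × £32,000.00 = £5,600.00; cap = 10% × £32,000.00 = £3,200.00 → penalty = £3,200.00

£3,200.00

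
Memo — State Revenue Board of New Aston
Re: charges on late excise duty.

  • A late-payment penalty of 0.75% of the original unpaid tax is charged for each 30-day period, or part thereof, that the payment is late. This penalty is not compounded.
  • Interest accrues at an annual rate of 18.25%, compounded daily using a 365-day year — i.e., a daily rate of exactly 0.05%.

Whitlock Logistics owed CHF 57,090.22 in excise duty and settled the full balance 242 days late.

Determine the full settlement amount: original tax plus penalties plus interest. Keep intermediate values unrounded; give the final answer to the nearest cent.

Penalty periods: ⌈242/30⌉ = 9; penalty = 9 × 0.75% × CHF 57,090.22 = CHF 3,853.59…
Interest: CHF 57,090.22 × ((1 + 0.0005)^242 − 1) = CHF 57,090.22 × 0.12859078… = CHF 7,341.2761…
Total = CHF 57,090.22 + CHF 3,853.5899… + CHF 7,341.2761… = CHF 68,285.09

CHF 68,285.09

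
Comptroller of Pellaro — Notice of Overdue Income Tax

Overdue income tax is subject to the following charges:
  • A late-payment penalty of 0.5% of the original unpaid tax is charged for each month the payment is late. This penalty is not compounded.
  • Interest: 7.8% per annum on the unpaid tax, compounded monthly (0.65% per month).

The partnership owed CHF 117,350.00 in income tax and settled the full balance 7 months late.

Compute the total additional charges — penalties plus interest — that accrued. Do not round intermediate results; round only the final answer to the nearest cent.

CHF 9,551.93

Late-payment penalty: 7 × 0.5% × CHF 117,350.00 = CHF 4,107.25
Interest: CHF 117,350.00 × ((1 + 0.0065)^7 − 1) = CHF 117,350.00 × 0.0463969… = CHF 5,444.6791…
Penalties + interest = CHF 4,107.2500 + CHF 5,444.6791… = CHF 9,551.93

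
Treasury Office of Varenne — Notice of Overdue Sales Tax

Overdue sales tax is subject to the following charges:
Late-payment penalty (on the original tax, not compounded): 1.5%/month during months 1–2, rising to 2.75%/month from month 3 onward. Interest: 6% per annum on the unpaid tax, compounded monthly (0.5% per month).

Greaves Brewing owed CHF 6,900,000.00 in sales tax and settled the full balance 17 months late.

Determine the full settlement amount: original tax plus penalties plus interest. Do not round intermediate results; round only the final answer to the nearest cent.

Penalty, months 1–2: 2 × 1.5% × CHF 6,900,000.00 = CHF 207,000.00
Penalty, months 3–17: 15 × 2.75% × CHF 6,900,000.00 = CHF 2,846,250.00
Interest: CHF 6,900,000.00 × ((1 + 0.005)^17 − 1) = CHF 6,900,000.00 × 0.0884865… = CHF 610,556.8985…
Total = CHF 6,900,000.00 + CHF 3,053,250.0000 + CHF 610,556.8985… = CHF 10,563,806.90

CHF 10,563,806.90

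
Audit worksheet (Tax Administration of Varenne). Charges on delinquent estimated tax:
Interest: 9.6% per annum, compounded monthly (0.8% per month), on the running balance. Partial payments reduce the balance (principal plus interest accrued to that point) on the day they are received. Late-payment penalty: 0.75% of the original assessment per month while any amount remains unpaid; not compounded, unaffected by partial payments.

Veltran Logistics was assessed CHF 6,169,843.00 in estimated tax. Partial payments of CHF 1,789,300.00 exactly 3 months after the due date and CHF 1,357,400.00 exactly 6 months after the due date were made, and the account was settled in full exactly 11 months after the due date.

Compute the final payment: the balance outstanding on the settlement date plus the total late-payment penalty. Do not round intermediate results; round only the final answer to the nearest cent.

CHF 3,924,403.58

Balance at month 3: CHF 6,169,843.0000 × (1 + 0.008)^3 = CHF 6,319,107.0008…
After CHF 1,789,300.00 payment: CHF 6,319,107.0008… − CHF 1,789,300.00 = CHF 4,529,807.0008…
Balance at month 6: CHF 4,529,807.0008… × (1 + 0.008)^3 = CHF 4,639,394.4110…
After CHF 1,357,400.00 payment: CHF 4,639,394.4110… − CHF 1,357,400.00 = CHF 3,281,994.4110…
Balance at month 11: CHF 3,281,994.4110… × (1 + 0.008)^5 = CHF 3,415,391.5350…
Penalty: 11 × 0.75% × CHF 6,169,843.00 = CHF 509,012.05…
Final settlement = outstanding balance + penalty = CHF 3,415,391.5350… + CHF 509,012.05… = CHF 3,924,403.58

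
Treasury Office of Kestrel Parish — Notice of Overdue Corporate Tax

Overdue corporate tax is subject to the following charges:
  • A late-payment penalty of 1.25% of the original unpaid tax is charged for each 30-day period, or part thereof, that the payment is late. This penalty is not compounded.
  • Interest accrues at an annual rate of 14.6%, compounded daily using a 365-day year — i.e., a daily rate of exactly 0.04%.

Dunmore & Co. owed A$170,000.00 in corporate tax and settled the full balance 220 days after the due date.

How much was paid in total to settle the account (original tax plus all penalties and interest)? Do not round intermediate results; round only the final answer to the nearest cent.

Penalty periods: ⌈220/30⌉ = 8; penalty = 8 × 1.25% × A$170,000.00 = A$17,000.00
Interest: A$170,000.00 × ((1 + 0.0004)^220 − 1) = A$170,000.00 × 0.09196891… = A$15,634.7144…
Total = A$170,000.00 + A$17,000.0000 + A$15,634.7144… = A$202,634.71

A$202,634.71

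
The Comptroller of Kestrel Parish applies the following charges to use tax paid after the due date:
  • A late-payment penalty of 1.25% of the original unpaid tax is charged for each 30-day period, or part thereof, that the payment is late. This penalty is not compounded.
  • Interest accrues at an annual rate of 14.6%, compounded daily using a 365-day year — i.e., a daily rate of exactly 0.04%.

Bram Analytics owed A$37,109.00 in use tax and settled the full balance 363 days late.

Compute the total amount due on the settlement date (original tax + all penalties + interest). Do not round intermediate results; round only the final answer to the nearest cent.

A$48,937.02

Penalty periods: ⌈363/30⌉ = 13; penalty = 13 × 1.25% × A$37,109.00 = A$6,030.21…
Interest: A$37,109.00 × ((1 + 0.0004)^363 − 1) = A$37,109.00 × 0.15623723… = A$5,797.8075…
Total = A$37,109.00 + A$6,030.2125 + A$5,797.8075… = A$48,937.02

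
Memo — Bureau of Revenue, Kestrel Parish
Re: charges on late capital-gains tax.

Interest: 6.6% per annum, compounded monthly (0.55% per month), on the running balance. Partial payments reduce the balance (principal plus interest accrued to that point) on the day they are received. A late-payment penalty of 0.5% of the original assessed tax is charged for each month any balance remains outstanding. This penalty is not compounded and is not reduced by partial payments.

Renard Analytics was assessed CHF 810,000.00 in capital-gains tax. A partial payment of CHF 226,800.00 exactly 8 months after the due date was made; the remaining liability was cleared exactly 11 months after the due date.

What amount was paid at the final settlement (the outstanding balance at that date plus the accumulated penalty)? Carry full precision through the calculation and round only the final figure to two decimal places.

CHF 674,362.30

Balance at month 8: CHF 810,000.0000 × (1 + 0.0055)^8 = CHF 846,333.6689…
After CHF 226,800.00 payment: CHF 846,333.6689… − CHF 226,800.00 = CHF 619,533.6689…
Balance at month 11: CHF 619,533.6689… × (1 + 0.0055)^3 = CHF 629,812.3002…
Penalty: 11 × 0.5% × CHF 810,000.00 = CHF 44,550.00
Final settlement = outstanding balance + penalty = CHF 629,812.3002… + CHF 44,550.00 = CHF 674,362.30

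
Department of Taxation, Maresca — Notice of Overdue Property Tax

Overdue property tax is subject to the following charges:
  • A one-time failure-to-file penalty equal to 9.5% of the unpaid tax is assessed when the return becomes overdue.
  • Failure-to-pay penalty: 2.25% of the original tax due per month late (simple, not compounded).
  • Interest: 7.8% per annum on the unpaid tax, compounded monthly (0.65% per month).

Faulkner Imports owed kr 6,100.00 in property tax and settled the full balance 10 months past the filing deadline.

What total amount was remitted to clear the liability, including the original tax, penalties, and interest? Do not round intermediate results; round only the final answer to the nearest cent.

kr 8,460.30

Failure-to-file penalty: 9.5% × kr 6,100.00 = kr 579.50
Failure-to-pay penalty = 2.25% × kr 6,100.00 × 10 mo = kr 1,372.50
Interest: kr 6,100.00 × ((1 + 0.0065)^10 − 1) = kr 6,100.00 × 0.0669346… = kr 408.3010…
Total = kr 6,100.00 + kr 1,952.0000 + kr 408.3010… = kr 8,460.30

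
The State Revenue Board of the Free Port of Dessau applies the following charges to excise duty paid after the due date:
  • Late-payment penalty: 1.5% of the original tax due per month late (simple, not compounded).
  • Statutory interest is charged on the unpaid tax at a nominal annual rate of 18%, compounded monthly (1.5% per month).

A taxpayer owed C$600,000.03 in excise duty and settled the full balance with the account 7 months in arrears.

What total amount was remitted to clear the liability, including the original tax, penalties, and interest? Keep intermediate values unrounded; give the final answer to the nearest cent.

C$728,906.98

Late-payment penalty: 7 × 1.5% × C$600,000.03 = C$63,000.00…
Interest: C$600,000.03 × ((1 + 0.015)^7 − 1) = C$600,000.03 × 0.1098449… = C$65,906.9510…
Total = C$600,000.03 + C$63,000.0032… + C$65,906.9510… = C$728,906.98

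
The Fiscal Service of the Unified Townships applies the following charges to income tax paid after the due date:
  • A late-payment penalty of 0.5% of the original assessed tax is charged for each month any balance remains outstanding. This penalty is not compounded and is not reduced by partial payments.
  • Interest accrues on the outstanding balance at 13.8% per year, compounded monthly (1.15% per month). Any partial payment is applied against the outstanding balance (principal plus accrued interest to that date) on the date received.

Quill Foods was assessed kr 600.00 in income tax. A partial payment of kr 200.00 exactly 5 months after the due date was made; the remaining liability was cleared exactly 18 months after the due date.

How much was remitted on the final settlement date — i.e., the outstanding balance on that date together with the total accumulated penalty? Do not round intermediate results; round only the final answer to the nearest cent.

kr 559.07

Balance at month 5: kr 600.0000 × (1 + 0.0115)^5 = kr 635.3027…
After kr 200.00 payment: kr 635.3027… − kr 200.00 = kr 435.3027…
Balance at month 18: kr 435.3027… × (1 + 0.0115)^13 = kr 505.0657…
Penalty: 18 × 0.5% × kr 600.00 = kr 54.00
Final settlement = outstanding balance + penalty = kr 505.0657… + kr 54.00 = kr 559.07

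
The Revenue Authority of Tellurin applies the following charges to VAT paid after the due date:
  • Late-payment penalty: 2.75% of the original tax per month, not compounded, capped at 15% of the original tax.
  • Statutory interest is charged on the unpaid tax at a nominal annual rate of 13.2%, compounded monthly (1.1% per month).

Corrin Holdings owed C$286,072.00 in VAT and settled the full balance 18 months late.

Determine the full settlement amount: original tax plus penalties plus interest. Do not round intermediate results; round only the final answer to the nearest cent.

C$391,245.03

Penalty (uncapped): 18 × 2.75% × C$286,072.00 = C$141,605.64; cap = 15% × C$286,072.00 = C$42,910.80 → penalty = C$42,910.80
Interest: C$286,072.00 × ((1 + 0.011)^18 − 1) = C$286,072.00 × 0.2176453… = C$62,262.2294…
Total = C$286,072.00 + C$42,910.8000 + C$62,262.2294… = C$391,245.03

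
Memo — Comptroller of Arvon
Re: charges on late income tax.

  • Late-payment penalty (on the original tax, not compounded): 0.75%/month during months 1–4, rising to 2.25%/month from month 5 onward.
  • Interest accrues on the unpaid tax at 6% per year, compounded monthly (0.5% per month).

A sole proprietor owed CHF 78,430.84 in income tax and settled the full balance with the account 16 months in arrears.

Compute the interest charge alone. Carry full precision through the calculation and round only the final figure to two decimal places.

Interest: CHF 78,430.84 × ((1 + 0.005)^16 − 1) = CHF 78,430.84 × 0.0830712… = CHF 6,515.3402…

CHF 6,515.34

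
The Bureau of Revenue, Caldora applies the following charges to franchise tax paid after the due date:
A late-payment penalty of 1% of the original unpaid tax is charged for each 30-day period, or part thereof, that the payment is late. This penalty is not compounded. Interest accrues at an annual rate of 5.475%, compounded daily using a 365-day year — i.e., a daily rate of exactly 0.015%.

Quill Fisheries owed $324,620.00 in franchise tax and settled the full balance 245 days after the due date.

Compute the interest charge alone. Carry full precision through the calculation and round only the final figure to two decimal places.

Interest: $324,620.00 × ((1 + 0.00015)^245 − 1) = $324,620.00 × 0.03743077… = $12,150.7768…

$12,150.78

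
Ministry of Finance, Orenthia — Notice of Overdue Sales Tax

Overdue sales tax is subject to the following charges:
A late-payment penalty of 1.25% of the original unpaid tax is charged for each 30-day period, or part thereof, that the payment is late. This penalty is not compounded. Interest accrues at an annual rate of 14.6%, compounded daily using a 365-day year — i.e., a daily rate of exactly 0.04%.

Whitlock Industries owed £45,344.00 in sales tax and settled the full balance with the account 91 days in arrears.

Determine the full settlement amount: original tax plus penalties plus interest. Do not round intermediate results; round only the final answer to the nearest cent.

Penalty periods: ⌈91/30⌉ = 4; penalty = 4 × 1.25% × £45,344.00 = £2,267.20
Interest: £45,344.00 × ((1 + 0.0004)^91 − 1) = £45,344.00 × 0.03706304… = £1,680.5867…
Total = £45,344.00 + £2,267.2000 + £1,680.5867… = £49,291.79

£49,291.79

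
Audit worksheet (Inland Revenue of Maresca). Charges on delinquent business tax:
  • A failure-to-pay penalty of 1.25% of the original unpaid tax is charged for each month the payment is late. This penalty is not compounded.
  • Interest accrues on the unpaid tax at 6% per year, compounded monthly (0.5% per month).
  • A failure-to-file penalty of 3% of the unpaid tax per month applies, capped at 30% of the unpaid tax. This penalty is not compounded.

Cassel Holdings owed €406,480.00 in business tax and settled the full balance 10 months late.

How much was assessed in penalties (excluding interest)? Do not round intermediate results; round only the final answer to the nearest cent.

€172,754.00

Failure-to-file: 10 × 3% × €406,480.00 = €121,944.00, capped at 30% × €406,480.00 = €121,944.00
Failure-to-pay penalty = 1.25% × €406,480.00 × 10 mo = €50,810.00
Total penalty = €121,944.00 + €50,810.00 = €172,754.00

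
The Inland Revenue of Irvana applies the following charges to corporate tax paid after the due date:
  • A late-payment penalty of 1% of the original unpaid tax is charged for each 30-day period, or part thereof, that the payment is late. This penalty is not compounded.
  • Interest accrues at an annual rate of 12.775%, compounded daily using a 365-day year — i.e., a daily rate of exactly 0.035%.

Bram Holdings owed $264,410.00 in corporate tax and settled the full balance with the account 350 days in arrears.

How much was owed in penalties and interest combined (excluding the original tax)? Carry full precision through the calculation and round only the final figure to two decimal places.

Penalty periods: ⌈350/30⌉ = 12; penalty = 12 × 1% × $264,410.00 = $31,729.20
Interest: $264,410.00 × ((1 + 0.00035)^350 − 1) = $264,410.00 × 0.13029489… = $34,451.2731…
Penalties + interest = $31,729.2000 + $34,451.2731… = $66,180.47

$66,180.47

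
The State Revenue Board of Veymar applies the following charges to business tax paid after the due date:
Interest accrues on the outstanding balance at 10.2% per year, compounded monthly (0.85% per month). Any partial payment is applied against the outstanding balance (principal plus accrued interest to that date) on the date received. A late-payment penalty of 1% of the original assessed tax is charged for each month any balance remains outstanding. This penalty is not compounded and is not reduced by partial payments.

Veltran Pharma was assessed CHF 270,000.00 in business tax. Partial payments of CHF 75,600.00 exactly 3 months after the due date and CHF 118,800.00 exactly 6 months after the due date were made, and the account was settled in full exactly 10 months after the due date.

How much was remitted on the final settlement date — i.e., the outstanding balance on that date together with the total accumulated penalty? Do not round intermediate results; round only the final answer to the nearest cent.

Balance at month 3: CHF 270,000.0000 × (1 + 0.0085)^3 = CHF 276,943.6883…
After CHF 75,600.00 payment: CHF 276,943.6883… − CHF 75,600.00 = CHF 201,343.6883…
Balance at month 6: CHF 201,343.6883… × (1 + 0.0085)^3 = CHF 206,521.7173…
After CHF 118,800.00 payment: CHF 206,521.7173… − CHF 118,800.00 = CHF 87,721.7173…
Balance at month 10: CHF 87,721.7173… × (1 + 0.0085)^4 = CHF 90,742.4990…
Penalty: 10 × 1% × CHF 270,000.00 = CHF 27,000.00
Final settlement = outstanding balance + penalty = CHF 90,742.4990… + CHF 27,000.00 = CHF 117,742.50

CHF 117,742.50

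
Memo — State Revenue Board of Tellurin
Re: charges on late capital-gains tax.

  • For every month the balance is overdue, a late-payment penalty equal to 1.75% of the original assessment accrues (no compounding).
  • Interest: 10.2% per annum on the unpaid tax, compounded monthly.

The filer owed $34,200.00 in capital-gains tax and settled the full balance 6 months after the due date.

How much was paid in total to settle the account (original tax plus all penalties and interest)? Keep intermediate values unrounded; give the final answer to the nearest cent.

$39,572.69

Late-payment penalty = 1.75% × $34,200.00 × 6 mo = $3,591.00
Interest (10.2%/yr ÷ 12 = 0.85%/month): $34,200.00 × ((1 + 0.0085)^6 − 1) = $1,781.6870…
Total = $34,200.00 + $3,591.0000 + $1,781.6870… = $39,572.69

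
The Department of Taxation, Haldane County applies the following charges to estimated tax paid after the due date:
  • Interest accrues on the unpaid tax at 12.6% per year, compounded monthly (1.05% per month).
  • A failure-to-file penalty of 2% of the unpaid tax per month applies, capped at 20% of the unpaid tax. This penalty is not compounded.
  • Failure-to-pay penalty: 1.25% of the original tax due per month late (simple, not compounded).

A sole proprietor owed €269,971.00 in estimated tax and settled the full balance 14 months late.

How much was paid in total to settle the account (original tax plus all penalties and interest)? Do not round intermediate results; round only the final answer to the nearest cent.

€413,721.53

Failure-to-file: 14 × 2% × €269,971.00 = €75,591.88, capped at 20% × €269,971.00 = €53,994.20
Failure-to-pay penalty: 14 × 1.25% × €269,971.00 = €47,244.93…
Interest: €269,971.00 × ((1 + 0.0105)^14 − 1) = €269,971.00 × 0.1574666… = €42,511.4026…
Total = €269,971.00 + €101,239.1250 + €42,511.4026… = €413,721.53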